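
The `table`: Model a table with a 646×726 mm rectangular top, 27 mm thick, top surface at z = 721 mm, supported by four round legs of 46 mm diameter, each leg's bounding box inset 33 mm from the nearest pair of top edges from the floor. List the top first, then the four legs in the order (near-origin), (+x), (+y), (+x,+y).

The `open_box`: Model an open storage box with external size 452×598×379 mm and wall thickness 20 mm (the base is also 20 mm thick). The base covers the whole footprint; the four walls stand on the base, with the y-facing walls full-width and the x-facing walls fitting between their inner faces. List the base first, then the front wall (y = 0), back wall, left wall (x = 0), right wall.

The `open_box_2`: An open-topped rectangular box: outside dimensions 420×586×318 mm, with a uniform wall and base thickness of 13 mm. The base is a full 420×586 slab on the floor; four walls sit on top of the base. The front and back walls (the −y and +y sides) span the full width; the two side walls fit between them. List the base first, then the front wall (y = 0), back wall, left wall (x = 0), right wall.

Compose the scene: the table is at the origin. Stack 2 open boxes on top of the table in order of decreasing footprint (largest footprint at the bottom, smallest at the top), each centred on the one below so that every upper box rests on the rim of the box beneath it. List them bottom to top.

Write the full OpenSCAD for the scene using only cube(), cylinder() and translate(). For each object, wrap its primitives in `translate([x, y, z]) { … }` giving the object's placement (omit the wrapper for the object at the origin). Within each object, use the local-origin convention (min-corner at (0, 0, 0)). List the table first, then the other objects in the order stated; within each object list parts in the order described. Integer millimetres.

translate([0, 0, 694]) cube([646, 726, 27]);
translate([56, 56, 0]) cylinder(h = 694, r = 23);
translate([590, 56, 0]) cylinder(h = 694, r = 23);
translate([56, 670, 0]) cylinder(h = 694, r = 23);
translate([590, 670, 0]) cylinder(h = 694, r = 23);
translate([97, 64, 721]) {
  cube([452, 598, 20]);
  translate([0, 0, 20]) cube([452, 20, 359]);
  translate([0, 578, 20]) cube([452, 20, 359]);
  translate([0, 20, 20]) cube([20, 558, 359]);
  translate([432, 20, 20]) cube([20, 558, 359]);
}
translate([113, 70, 1100]) {
  cube([420, 586, 13]);
  translate([0, 0, 13]) cube([420, 13, 305]);
  translate([0, 573, 13]) cube([420, 13, 305]);
  translate([0, 13, 13]) cube([13, 560, 305]);
  translate([407, 13, 13]) cube([13, 560, 305]);
}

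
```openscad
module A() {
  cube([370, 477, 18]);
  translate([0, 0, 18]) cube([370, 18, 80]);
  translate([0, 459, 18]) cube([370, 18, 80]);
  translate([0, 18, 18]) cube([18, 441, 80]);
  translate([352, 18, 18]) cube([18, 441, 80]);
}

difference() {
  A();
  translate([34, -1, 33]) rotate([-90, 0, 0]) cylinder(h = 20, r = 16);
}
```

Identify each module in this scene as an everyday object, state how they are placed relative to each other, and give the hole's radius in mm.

A is an open box. The open box has a circular hole through its front wall. The hole's radius is 16 mm.

The subtracted cylinder has r = 16 mm.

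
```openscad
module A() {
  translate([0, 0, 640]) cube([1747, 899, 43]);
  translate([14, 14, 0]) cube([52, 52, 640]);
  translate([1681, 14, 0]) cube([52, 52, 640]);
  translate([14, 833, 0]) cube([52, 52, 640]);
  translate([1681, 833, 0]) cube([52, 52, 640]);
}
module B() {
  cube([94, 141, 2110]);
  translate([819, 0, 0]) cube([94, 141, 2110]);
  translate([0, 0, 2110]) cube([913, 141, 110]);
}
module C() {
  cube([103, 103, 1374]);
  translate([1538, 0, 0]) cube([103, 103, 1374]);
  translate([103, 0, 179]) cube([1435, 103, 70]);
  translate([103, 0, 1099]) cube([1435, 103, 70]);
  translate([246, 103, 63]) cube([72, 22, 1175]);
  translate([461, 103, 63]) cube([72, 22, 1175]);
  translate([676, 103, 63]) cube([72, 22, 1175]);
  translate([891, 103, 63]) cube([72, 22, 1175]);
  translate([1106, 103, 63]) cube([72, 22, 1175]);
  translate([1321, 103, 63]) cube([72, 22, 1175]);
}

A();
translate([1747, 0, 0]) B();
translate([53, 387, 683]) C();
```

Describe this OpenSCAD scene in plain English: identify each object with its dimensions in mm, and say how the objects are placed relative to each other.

A is a rectangular dining table. The top is 1747×899×43 mm with its upper surface at z = 683 mm. It stands on four 52×52 mm square legs, each inset 14 mm from the nearest pair of top edges, running from the floor to the underside of the top.

B is a rectangular door frame: two vertical jambs of 94×141 mm section, 2110 mm tall, with a clear opening 725 mm wide between their inner faces. A header 110 mm tall and 141 mm deep lies on top of the jambs and spans the full outside width.

C is a fence section. Two 103×103 mm posts, 1374 mm tall, stand on the floor with a clear span of 1435 mm between their inner faces. Two horizontal rails of 103×70 mm section span the gap between the posts with their undersides at z = 179 mm and z = 1099 mm, flush with the posts' −y face. 6 pickets, each 72 mm wide, 22 mm thick and 1175 mm tall, are fixed to the +y face of the rails with their bottoms at z = 63 mm, evenly spaced across the span with equal gaps (rounded down to the nearest mm) at the −x end and between each pair — any rounding remainder accumulates at the +x end.

The door frame is against the table's +x side, with their −y faces flush. The fence section is on top of the table, centred.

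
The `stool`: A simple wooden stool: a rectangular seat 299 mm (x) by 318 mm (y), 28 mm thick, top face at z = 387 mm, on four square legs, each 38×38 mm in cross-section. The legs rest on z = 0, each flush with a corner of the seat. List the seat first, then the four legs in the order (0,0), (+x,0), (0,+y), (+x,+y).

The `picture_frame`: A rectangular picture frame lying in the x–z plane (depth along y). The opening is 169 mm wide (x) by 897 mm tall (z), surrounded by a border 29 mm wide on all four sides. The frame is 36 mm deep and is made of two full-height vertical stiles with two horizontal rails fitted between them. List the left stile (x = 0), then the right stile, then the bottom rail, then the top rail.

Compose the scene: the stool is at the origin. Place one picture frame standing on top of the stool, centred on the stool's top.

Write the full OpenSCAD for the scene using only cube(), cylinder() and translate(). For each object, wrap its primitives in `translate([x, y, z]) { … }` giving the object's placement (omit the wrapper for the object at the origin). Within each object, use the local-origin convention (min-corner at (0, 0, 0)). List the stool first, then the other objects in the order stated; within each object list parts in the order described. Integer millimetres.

translate([0, 0, 359]) cube([299, 318, 28]);
cube([38, 38, 359]);
translate([261, 0, 0]) cube([38, 38, 359]);
translate([0, 280, 0]) cube([38, 38, 359]);
translate([261, 280, 0]) cube([38, 38, 359]);
translate([36, 141, 387]) {
  cube([29, 36, 955]);
  translate([198, 0, 0]) cube([29, 36, 955]);
  translate([29, 0, 0]) cube([169, 36, 29]);
  translate([29, 0, 926]) cube([169, 36, 29]);
}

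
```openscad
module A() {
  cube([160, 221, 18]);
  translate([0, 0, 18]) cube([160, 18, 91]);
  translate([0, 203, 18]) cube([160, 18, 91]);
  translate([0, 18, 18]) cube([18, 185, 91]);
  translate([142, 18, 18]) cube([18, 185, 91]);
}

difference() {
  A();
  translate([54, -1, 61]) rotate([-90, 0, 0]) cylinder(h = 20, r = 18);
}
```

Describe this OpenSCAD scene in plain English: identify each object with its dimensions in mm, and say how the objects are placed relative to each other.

A is an open-topped rectangular box: outside dimensions 160×221×109 mm, with a uniform wall and base thickness of 18 mm. The base is a full 160×221 slab on the floor; four walls sit on top of the base. The front and back walls (the −y and +y sides) span the full width; the two side walls fit between them.

The open box has a circular hole of radius 18 mm through its front wall, centred at (x = 54, z = 61).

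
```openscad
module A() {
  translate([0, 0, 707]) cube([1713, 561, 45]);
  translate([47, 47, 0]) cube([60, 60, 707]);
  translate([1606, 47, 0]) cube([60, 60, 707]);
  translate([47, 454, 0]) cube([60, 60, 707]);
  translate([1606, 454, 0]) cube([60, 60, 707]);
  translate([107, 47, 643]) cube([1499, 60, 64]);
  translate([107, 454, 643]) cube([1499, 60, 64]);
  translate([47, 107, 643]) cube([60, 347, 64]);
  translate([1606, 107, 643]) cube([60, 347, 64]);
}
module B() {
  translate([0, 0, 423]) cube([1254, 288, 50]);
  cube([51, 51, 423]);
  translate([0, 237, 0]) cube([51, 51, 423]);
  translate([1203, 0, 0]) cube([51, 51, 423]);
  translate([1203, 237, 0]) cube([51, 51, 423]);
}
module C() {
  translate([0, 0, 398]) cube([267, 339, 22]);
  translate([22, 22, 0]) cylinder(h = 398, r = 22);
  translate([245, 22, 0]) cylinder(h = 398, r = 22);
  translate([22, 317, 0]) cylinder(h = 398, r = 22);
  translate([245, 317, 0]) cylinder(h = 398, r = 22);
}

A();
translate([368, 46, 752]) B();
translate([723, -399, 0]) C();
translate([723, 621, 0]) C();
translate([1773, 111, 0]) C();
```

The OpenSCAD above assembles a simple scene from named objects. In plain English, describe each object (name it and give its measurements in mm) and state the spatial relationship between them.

A is a rectangular dining table. The top is 1713×561×45 mm with its upper surface at z = 752 mm. It stands on four 60×60 mm square legs, each inset 47 mm from the nearest pair of top edges, running from the floor to the underside of the top. Four apron rails, 60 mm thick and 64 mm tall, run between adjacent legs with their top edges flush with the underside of the top and their outer faces flush with the legs' outer faces.

B is a long wooden bench with a 1254 mm (x) × 288 mm (y) seat, 50 mm thick, its top surface 473 mm above the floor. Four 51 mm square legs at the seat corners, flush with the edges, run from z = 0 to the seat underside.

C is a four-legged stool. The seat is a 267×339×22 mm slab whose top surface is at z = 420 mm; four round legs, each 44 mm in diameter, run from the floor (z = 0) to the underside of the seat, each leg's axis is inset half a diameter from the nearest pair of seat edges (so the leg's bounding box is flush with the corner).

The bench is on top of the table. Three stools sit around the table at the −y, +y, +x sides.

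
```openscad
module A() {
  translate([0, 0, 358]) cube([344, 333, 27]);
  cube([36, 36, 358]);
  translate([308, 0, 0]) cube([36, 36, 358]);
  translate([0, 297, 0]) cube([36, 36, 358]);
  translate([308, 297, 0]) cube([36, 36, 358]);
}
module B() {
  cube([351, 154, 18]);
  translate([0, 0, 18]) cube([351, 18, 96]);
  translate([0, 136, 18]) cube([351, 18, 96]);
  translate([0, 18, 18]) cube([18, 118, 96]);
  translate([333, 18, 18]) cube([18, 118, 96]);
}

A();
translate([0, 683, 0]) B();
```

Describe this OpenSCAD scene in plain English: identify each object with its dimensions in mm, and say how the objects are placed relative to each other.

A is a simple wooden stool: a rectangular seat 344 mm (x) by 333 mm (y), 27 mm thick, top face at z = 385 mm, on four square legs, each 36×36 mm in cross-section. The legs rest on z = 0, each flush with a corner of the seat.

B is an open storage box with external size 351×154×114 mm and wall thickness 18 mm (the base is also 18 mm thick). The base covers the whole footprint; the four walls stand on the base, with the y-facing walls full-width and the x-facing walls fitting between their inner faces.

The open box is on the floor beside the stool on its +y side.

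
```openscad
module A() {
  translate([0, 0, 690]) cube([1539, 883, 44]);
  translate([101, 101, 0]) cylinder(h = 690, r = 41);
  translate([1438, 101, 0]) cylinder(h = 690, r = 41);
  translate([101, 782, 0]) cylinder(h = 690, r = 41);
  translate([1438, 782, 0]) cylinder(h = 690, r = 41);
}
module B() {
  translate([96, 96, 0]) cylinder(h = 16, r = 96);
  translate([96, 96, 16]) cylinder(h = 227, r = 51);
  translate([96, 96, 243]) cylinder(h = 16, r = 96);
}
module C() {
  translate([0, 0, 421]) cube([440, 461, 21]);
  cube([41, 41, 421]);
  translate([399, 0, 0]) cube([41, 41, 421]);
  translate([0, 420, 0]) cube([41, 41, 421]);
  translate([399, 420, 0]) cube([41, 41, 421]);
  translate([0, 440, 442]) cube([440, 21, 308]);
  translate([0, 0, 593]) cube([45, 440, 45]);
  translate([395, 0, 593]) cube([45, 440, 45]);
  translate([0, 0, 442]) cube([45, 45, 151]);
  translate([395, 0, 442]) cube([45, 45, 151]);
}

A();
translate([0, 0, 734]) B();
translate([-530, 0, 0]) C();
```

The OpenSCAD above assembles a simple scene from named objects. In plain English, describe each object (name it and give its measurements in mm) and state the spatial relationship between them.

A is a table with a 1539×883 mm rectangular top, 44 mm thick, top surface at z = 734 mm, supported by four round legs of 82 mm diameter, each leg's bounding box inset 60 mm from the nearest pair of top edges, running from the floor.

B is a spool: two coaxial disc flanges of radius 96 mm and thickness 16 mm, joined by a core cylinder of radius 51 mm and height 227 mm. The lower flange rests on z = 0 and the three cylinders share a vertical axis.

C is a chair. The seat is a 440×461×21 mm slab with its top at z = 442 mm, on four 41×41 mm corner legs (flush with the seat edges, standing on z = 0). A flat backrest 21 mm thick, 308 mm tall, spans the full seat width and rises from the seat top along its +y edge, rear face flush with the rear of the seat. Two armrests of 45×45 mm section run along each side from the seat's front edge to the front of the backrest, top faces 196 mm above the seat top and outer faces flush with the seat's x-edges; a 45×45 mm post under the front of each armrest stands on the seat at the front corner.

The spool is on top of the table. The chair is on the floor beside the table on its −x side.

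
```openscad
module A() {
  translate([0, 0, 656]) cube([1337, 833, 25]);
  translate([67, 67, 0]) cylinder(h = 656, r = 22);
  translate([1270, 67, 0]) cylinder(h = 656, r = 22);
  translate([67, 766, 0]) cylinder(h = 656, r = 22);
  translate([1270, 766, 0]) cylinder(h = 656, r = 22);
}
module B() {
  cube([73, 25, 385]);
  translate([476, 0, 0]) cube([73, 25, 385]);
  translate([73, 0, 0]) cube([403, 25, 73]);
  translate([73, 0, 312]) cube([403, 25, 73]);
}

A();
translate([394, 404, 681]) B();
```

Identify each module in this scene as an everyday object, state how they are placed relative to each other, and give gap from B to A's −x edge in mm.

The picture frame's min-x is at 394; the table's min-x is 0; gap = 394 mm.

A is a table. B is a picture frame. The picture frame is on top of the table, centred. The gap from the picture frame to the table's −x edge is 394 mm.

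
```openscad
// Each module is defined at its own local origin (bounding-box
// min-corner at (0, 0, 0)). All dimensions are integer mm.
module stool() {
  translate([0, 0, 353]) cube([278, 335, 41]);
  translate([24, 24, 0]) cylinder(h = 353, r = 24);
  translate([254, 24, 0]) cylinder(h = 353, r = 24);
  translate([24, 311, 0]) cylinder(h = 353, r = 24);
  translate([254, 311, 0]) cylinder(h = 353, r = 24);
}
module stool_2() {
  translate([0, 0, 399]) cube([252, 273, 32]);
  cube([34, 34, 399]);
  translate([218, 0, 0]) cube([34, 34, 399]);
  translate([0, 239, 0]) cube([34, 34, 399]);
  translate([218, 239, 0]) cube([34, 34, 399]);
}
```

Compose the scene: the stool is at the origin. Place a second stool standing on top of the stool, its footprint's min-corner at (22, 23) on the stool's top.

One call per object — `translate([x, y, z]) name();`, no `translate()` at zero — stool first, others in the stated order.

stool();
translate([22, 23, 394]) stool_2();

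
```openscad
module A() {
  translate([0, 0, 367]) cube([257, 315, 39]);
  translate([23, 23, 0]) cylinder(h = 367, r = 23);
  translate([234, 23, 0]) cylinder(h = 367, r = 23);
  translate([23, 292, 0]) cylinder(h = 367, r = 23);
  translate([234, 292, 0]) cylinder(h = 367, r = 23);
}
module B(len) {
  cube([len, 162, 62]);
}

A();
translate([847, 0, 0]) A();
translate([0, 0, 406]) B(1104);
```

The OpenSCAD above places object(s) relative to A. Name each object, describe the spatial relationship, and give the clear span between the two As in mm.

Second stool starts at x = 847; first ends at x = 257; clear span = 847 − 257 = 590 mm.

A is a stool. B is a beam. A beam spans the tops of two stools. The clear span between the two stools is 590 mm.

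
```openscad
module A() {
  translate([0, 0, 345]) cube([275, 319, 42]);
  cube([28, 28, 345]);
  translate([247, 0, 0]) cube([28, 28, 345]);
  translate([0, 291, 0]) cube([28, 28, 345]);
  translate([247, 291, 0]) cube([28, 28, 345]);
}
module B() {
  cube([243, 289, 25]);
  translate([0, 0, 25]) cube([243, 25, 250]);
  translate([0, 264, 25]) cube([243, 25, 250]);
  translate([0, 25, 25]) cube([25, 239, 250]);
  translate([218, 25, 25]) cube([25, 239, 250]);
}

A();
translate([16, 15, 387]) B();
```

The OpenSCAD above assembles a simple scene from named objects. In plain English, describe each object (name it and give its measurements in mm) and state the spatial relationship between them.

A is a four-legged stool. The seat is a 275×319×42 mm slab whose top surface is at z = 387 mm; four square legs, each 28×28 mm in cross-section, run from the floor (z = 0) to the underside of the seat, each flush with a corner of the seat.

B is an open storage box with external size 243×289×275 mm and wall thickness 25 mm (the base is also 25 mm thick). The base covers the whole footprint; the four walls stand on the base, with the y-facing walls full-width and the x-facing walls fitting between their inner faces.

The open box is on top of the stool, centred.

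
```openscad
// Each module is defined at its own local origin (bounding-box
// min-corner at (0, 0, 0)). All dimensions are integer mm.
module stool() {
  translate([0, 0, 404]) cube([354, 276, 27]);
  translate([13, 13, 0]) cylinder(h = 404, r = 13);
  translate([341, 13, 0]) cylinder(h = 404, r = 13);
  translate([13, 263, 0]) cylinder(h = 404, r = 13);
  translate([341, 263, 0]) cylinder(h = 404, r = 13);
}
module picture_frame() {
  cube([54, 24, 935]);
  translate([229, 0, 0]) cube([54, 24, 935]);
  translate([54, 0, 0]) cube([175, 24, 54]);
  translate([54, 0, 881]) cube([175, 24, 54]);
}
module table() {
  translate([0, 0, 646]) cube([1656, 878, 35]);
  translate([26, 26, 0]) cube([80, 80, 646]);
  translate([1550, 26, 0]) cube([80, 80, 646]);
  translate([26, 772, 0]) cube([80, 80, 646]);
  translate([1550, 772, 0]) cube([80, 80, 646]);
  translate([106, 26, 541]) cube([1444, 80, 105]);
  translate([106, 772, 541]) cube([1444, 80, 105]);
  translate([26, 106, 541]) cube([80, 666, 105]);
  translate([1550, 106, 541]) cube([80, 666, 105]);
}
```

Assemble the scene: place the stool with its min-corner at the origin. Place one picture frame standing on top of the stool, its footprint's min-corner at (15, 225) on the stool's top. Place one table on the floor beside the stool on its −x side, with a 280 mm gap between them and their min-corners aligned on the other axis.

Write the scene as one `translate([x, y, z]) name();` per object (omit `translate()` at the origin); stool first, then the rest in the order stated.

stool();
translate([15, 225, 431]) picture_frame();
translate([-1936, 0, 0]) table();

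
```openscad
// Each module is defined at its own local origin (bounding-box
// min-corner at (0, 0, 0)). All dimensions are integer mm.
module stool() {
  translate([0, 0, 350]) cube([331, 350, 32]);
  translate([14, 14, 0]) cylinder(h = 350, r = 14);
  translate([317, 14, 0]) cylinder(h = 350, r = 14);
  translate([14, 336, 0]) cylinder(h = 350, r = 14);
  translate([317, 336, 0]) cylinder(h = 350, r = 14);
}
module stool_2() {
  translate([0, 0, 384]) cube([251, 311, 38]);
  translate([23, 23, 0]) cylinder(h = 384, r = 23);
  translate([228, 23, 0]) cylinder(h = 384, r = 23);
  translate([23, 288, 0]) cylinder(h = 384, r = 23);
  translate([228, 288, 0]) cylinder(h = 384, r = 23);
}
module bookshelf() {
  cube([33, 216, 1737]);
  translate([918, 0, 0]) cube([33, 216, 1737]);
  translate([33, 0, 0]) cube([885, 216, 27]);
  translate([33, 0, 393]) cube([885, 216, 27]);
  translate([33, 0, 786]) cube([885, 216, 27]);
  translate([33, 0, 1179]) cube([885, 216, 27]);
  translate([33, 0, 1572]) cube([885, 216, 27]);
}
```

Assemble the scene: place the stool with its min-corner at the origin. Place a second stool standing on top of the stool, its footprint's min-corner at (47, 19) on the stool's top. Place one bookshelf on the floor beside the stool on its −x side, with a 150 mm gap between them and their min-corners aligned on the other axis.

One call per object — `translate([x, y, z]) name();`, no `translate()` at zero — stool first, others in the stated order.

stool();
translate([47, 19, 382]) stool_2();
translate([-1101, 0, 0]) bookshelf();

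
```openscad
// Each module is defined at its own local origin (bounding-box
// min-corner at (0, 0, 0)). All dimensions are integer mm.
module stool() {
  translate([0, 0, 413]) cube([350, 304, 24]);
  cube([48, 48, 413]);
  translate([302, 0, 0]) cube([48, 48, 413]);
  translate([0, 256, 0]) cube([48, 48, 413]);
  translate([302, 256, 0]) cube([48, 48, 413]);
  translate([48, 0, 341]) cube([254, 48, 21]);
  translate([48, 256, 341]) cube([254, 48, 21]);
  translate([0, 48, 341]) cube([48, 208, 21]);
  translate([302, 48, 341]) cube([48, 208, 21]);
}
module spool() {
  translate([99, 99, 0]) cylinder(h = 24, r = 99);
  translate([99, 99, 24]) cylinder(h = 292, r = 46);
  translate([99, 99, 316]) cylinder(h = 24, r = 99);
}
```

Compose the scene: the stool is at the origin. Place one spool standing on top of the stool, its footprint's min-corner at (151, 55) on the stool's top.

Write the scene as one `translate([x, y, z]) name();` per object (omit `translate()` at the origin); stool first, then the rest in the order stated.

stool();
translate([151, 55, 437]) spool();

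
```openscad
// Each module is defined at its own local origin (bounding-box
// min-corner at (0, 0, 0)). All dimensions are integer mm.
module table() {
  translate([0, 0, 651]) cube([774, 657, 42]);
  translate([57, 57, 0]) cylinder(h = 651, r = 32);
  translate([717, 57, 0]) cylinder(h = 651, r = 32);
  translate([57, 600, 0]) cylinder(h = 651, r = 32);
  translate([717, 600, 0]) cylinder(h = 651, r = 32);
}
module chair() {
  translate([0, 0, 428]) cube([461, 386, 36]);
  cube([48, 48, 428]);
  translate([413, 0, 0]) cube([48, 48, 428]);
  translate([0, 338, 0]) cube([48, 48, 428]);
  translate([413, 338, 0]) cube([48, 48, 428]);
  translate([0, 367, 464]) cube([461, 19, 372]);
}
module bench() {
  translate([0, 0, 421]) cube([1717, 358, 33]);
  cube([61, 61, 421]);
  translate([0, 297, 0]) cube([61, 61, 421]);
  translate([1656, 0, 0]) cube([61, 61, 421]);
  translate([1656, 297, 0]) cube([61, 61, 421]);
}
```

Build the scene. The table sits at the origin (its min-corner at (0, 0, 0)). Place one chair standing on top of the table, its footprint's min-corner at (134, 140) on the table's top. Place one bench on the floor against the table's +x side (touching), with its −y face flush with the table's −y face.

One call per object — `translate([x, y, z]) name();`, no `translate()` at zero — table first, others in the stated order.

table();
translate([134, 140, 693]) chair();
translate([774, 0, 0]) bench();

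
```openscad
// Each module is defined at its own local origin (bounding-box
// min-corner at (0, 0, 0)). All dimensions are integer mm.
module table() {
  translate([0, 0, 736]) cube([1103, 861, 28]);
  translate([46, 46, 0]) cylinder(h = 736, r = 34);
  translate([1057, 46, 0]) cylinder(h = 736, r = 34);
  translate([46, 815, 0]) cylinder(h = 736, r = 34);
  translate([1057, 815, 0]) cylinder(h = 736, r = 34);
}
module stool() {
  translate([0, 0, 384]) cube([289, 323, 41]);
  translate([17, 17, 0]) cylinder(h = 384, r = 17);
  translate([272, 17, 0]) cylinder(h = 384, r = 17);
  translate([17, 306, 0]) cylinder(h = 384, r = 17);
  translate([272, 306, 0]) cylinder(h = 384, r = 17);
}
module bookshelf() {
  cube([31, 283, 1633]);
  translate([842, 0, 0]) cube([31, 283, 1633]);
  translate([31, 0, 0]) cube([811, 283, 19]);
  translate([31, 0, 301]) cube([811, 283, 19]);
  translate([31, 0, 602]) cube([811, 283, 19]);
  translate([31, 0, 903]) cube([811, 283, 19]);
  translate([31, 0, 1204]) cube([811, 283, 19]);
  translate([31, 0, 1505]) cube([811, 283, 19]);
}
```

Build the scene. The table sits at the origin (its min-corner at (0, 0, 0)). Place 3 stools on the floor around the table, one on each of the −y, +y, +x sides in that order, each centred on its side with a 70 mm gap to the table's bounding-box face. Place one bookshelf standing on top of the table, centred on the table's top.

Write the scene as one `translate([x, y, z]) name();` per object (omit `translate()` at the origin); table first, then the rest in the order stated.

table();
translate([407, -393, 0]) stool();
translate([407, 931, 0]) stool();
translate([1173, 269, 0]) stool();
translate([115, 289, 764]) bookshelf();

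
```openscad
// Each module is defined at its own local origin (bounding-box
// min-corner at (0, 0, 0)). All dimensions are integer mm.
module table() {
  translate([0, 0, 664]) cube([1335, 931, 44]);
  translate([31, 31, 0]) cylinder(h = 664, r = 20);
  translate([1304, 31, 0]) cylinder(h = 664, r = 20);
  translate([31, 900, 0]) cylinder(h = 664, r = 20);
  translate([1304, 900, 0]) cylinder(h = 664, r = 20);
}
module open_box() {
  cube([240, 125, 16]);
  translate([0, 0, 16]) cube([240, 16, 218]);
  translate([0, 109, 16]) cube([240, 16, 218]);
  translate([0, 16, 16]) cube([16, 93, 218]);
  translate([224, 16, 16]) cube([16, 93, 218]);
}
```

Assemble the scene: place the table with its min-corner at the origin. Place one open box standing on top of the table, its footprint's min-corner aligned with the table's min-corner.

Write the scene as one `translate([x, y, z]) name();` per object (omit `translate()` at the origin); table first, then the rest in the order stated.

table();
translate([0, 0, 708]) open_box();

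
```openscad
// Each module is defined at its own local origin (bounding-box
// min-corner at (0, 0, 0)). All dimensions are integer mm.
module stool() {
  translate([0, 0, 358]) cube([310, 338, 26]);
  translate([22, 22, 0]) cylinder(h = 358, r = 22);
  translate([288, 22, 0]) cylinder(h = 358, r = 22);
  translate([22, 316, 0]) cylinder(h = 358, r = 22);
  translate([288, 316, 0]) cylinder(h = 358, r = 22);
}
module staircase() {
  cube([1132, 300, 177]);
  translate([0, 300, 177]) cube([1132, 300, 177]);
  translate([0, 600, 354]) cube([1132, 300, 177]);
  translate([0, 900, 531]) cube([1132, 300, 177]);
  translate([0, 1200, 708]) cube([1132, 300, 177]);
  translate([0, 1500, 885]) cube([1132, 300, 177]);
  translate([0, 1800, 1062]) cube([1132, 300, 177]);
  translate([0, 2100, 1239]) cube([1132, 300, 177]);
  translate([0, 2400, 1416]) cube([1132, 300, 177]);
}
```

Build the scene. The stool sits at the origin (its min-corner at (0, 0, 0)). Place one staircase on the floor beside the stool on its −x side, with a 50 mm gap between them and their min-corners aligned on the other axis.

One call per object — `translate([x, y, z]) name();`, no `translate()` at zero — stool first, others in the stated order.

stool();
translate([-1182, 0, 0]) staircase();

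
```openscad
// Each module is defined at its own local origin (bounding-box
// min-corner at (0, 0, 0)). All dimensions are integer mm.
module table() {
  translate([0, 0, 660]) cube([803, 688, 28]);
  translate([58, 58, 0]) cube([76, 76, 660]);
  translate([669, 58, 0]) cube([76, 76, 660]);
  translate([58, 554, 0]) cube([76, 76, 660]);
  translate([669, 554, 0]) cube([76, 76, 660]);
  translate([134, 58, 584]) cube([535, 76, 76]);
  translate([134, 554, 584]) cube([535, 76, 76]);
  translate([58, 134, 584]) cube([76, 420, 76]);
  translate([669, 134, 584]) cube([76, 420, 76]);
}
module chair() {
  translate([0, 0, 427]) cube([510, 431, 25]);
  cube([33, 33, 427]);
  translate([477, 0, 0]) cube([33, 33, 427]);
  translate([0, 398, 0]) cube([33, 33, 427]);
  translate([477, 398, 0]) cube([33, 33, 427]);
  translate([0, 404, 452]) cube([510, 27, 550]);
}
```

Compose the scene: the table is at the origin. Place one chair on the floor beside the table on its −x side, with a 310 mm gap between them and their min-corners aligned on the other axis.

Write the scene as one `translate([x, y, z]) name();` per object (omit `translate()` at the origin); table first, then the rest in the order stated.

table();
translate([-820, 0, 0]) chair();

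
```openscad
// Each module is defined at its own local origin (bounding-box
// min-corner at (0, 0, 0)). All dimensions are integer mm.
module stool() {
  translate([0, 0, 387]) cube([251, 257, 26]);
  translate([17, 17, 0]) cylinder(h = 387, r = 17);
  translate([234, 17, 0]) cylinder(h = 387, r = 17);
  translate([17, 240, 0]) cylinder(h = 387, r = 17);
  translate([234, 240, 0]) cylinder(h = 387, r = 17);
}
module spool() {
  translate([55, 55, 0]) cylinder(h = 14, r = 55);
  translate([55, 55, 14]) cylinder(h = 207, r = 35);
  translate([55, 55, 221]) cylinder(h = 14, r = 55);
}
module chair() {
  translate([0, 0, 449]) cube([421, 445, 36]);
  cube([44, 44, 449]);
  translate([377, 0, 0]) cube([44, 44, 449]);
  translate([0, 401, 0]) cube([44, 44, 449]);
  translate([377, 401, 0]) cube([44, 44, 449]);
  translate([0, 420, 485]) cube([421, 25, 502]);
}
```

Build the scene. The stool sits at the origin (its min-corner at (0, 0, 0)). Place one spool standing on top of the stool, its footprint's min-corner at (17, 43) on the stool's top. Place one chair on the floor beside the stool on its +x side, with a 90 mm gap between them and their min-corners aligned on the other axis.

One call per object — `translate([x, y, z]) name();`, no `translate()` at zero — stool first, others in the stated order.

stool();
translate([17, 43, 413]) spool();
translate([341, 0, 0]) chair();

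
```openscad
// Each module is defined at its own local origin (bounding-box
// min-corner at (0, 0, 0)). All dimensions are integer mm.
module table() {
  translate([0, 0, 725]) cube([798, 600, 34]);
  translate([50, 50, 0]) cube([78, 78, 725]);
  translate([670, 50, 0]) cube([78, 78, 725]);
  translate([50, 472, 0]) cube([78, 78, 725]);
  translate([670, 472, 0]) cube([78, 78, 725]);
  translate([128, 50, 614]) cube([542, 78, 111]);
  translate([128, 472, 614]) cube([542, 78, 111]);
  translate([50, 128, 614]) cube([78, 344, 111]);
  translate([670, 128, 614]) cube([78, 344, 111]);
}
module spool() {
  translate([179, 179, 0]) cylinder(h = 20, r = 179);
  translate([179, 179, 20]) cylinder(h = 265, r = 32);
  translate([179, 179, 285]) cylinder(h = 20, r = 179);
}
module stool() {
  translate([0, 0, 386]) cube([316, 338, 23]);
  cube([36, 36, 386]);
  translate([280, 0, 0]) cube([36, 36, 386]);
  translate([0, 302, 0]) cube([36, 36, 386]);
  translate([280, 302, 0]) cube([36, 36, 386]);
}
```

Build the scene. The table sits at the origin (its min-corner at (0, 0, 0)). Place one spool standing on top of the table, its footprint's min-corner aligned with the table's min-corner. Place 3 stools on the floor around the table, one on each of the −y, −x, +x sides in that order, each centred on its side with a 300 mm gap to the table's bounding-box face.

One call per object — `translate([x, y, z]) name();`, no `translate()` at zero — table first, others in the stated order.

table();
translate([0, 0, 759]) spool();
translate([241, -638, 0]) stool();
translate([-616, 131, 0]) stool();
translate([1098, 131, 0]) stool();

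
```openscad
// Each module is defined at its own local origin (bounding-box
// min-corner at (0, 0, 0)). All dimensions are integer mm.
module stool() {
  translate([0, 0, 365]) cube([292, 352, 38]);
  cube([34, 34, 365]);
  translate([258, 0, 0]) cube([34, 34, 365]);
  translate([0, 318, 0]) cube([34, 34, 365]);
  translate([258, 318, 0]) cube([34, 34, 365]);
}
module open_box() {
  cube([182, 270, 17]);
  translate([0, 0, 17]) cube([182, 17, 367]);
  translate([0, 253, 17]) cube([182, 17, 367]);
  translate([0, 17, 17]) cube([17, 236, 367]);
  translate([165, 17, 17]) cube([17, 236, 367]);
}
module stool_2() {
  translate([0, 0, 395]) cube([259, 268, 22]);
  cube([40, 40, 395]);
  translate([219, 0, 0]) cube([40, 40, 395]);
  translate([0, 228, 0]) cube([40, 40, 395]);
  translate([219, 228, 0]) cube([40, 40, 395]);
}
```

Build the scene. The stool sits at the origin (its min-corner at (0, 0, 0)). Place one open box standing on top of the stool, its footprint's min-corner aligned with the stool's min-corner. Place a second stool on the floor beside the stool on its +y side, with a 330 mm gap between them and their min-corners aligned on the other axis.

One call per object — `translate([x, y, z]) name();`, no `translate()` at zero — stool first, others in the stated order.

stool();
translate([0, 0, 403]) open_box();
translate([0, 682, 0]) stool_2();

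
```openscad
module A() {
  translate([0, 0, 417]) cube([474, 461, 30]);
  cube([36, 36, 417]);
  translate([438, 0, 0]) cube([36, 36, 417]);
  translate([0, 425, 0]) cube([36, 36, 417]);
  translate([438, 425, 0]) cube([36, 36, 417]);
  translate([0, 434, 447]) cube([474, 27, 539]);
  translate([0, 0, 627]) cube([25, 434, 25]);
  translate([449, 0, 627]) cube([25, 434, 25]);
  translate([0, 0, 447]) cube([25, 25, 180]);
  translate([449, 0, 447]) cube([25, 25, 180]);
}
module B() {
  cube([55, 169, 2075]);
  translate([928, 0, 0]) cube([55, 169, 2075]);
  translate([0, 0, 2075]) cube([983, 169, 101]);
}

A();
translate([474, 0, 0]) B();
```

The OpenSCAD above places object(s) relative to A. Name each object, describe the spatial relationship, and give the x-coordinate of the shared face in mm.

A is a chair. B is a door frame. The door frame is against the chair's +x side, with their −y faces flush. The x-coordinate of the shared face is 474 mm.

The chair's +x face and the door frame's −x face are both at x = 474 mm.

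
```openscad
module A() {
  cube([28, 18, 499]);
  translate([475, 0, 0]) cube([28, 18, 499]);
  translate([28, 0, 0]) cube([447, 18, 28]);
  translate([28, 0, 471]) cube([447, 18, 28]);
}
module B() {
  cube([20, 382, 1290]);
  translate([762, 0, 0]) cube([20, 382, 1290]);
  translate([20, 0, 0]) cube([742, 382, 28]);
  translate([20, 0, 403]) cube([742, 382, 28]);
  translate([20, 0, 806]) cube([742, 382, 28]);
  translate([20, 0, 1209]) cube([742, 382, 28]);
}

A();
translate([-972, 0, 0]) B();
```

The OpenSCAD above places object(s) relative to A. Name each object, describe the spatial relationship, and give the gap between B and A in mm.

A is a picture frame. B is a bookshelf. The bookshelf is on the floor beside the picture frame on its −x side. The gap between the bookshelf and the picture frame is 190 mm.

The bookshelf's nearest face is 190 mm from the picture frame's −x face.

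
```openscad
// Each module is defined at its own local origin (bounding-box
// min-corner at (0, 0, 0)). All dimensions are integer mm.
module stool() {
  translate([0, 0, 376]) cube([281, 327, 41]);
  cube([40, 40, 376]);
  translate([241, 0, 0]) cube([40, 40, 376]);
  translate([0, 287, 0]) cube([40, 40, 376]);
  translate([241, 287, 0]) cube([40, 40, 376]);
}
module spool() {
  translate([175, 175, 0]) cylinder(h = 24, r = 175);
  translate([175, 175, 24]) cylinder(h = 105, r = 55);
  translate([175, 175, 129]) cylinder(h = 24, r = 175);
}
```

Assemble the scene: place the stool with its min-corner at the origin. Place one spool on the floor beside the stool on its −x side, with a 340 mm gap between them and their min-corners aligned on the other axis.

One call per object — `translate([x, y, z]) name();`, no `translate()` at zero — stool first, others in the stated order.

stool();
translate([-690, 0, 0]) spool();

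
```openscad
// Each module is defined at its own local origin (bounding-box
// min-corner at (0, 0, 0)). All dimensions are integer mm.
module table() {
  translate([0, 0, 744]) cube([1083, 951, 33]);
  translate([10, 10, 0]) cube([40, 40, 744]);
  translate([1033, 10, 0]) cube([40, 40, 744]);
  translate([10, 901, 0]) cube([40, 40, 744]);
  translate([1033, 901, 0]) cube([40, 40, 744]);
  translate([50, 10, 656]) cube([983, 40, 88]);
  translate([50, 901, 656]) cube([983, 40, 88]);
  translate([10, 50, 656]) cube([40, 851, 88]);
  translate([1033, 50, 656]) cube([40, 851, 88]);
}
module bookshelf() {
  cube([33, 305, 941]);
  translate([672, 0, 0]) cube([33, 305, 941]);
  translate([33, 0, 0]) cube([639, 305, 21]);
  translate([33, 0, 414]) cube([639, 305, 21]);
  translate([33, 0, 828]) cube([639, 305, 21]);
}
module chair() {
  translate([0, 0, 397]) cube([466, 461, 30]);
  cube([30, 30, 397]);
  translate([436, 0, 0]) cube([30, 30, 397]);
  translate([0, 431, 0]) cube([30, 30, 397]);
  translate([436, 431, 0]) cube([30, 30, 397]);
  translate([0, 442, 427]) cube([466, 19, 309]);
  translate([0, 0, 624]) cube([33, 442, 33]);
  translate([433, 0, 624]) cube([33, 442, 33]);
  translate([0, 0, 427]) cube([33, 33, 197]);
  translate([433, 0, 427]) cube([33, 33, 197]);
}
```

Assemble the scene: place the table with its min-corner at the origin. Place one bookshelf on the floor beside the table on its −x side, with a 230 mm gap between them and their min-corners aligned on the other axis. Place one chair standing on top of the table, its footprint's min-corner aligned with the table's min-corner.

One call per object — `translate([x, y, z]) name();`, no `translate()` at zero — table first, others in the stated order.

table();
translate([-935, 0, 0]) bookshelf();
translate([0, 0, 777]) chair();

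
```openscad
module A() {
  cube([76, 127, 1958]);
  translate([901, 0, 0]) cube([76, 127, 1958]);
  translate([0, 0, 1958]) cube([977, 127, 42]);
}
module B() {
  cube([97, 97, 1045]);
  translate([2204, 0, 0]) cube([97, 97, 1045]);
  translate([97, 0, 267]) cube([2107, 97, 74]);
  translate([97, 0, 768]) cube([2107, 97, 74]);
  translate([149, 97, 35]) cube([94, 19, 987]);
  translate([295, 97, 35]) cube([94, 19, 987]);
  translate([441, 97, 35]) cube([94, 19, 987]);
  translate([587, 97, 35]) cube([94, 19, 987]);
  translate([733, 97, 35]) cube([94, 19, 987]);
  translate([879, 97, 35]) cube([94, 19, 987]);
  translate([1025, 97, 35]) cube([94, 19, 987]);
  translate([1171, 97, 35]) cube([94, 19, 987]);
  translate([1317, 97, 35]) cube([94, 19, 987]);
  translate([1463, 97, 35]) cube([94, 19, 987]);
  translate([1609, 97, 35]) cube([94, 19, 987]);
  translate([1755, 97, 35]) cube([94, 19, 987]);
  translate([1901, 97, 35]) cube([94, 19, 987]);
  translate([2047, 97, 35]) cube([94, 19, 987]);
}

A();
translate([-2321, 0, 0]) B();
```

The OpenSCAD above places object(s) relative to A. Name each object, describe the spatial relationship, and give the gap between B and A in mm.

The fence section's nearest face is 20 mm from the door frame's −x face.

A is a door frame. B is a fence section. The fence section is on the floor beside the door frame on its −x side. The gap between the fence section and the door frame is 20 mm.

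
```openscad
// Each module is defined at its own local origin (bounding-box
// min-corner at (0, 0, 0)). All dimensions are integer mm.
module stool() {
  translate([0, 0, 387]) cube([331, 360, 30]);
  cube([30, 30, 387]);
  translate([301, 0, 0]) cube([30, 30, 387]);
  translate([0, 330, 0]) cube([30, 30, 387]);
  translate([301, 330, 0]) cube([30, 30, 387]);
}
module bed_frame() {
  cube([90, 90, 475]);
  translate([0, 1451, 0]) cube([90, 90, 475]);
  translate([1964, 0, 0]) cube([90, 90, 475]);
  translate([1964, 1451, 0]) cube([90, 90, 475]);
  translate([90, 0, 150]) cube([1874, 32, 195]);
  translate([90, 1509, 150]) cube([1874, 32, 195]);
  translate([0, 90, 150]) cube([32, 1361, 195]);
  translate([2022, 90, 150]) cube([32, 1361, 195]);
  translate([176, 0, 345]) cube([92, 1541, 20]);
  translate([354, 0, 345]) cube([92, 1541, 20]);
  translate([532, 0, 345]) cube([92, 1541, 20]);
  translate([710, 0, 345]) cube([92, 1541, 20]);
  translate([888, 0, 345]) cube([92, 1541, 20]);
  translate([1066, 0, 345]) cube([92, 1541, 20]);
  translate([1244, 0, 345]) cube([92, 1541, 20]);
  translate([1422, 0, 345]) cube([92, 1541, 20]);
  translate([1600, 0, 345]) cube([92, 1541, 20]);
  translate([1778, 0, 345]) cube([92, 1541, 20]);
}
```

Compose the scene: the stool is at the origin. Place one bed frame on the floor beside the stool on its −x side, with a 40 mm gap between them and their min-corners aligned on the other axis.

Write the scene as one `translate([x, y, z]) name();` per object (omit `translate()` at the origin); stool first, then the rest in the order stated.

stool();
translate([-2094, 0, 0]) bed_frame();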